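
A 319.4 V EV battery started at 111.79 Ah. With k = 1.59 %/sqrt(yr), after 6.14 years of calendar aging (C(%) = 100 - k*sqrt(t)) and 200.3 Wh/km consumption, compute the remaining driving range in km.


Step 1: capacity retention = 100 - 1.59 * sqrt(6.14) = 100 - 1.59 * 2.4779 = 96.06%
Step 2: C_now = 111.79 * 96.06/100 = 107.39 Ah
Step 3: E_pack = V * C_now = 319.4 * 107.39 = 34300 Wh
Step 4: range = E_pack / consumption = 34300 / 200.3 = 171.2 km

171.2 km


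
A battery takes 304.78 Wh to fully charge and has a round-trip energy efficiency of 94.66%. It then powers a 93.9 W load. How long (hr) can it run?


Step 1: E_discharge = eta/100 * E_charge = 94.66/100 * 304.78 = 288.5 Wh
Step 2: t = E_discharge / P = 288.5 / 93.9 = 3.072 hr

3.072 hr


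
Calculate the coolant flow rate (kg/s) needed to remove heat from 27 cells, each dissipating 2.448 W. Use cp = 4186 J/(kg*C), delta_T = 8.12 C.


Q_total = 27 * 2.448 = 66.096 W
m_dot = Q_total / (cp * dT) = 66.096 / (4186 * 8.12) = 0.001945 kg/s

0.001945 kg/s


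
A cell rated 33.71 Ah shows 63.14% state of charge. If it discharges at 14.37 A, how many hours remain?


Step 1: remaining = SOC/100 * C_total = 63.14/100 * 33.71 = 21.284 Ah
Step 2: t = remaining / I = 21.284 / 14.37 = 1.481 hr

1.481 hr


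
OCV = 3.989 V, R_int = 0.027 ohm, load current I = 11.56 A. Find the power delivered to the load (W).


Step 1: V_terminal = OCV - I*R = 3.989 - 11.56 * 0.027 = 3.6769 V
Step 2: P_out = V_terminal * I = 3.6769 * 11.56 = 42.50 W

42.50 W


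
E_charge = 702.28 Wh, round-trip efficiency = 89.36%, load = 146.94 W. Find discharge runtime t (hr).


Step 1: E_discharge = eta/100 * E_charge = 89.36/100 * 702.28 = 627.56 Wh
Step 2: t = E_discharge / P = 627.56 / 146.94 = 4.271 hr

4.271 hr


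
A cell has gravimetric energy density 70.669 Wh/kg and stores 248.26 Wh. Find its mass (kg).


m = E / ED = 248.26 / 70.669 = 3.513 kg

3.513 kg


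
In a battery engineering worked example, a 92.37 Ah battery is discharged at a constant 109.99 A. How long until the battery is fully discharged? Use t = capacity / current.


Runtime = 92.37 Ah / 109.99 A = 0.8398 hr

0.8398 hr


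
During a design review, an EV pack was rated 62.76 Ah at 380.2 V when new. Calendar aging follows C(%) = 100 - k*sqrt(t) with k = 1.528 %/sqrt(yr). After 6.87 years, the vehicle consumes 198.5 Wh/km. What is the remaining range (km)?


Step 1: capacity retention = 100 - 1.528 * sqrt(6.87) = 100 - 1.528 * 2.6211 = 95.995%
Step 2: C_now = 62.76 * 95.995/100 = 60.246 Ah
Step 3: E_pack = V * C_now = 380.2 * 60.246 = 22906 Wh
Step 4: range = E_pack / consumption = 22906 / 198.5 = 115.4 km

115.4 km


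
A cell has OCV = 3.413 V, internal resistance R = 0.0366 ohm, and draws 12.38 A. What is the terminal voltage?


V = OCV - I*R = 3.413 - 12.38 * 0.0366 = 2.960 V

2.960 V


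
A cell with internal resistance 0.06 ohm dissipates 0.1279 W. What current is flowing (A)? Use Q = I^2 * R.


I = sqrt(Q / R) = sqrt(0.1279 / 0.06) = sqrt(2.1317) = 1.460 A

1.460 A


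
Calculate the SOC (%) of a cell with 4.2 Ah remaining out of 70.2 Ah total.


SOC% = 4.2 / 70.2 * 100 = 5.983%

5.983%


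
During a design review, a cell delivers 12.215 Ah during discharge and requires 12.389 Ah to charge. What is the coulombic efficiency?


Coulombic efficiency = 12.215/12.389 * 100% = 98.60%

98.60%


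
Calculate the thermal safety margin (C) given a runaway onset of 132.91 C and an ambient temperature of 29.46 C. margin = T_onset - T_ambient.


Safety margin = 132.91 C - 29.46 C = 103.45 C

103.45 C


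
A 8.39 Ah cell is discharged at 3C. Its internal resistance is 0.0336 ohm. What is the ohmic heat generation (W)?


Step 1: I = C_rate * capacity = 3 * 8.39 = 25.17 A
Step 2: Q = I^2 * R = 25.17^2 * 0.0336 = 633.53 * 0.0336 = 21.29 W

21.29 W


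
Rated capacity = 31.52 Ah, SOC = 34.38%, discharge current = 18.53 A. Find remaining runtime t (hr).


Step 1: remaining = SOC/100 * C_total = 34.38/100 * 31.52 = 10.837 Ah
Step 2: t = remaining / I = 10.837 / 18.53 = 0.5848 hr

0.5848 hr


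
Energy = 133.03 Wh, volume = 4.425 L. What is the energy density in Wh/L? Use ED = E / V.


Volumetric ED = 133.03 Wh / 4.425 L = 30.06 Wh/L

30.06 Wh/L


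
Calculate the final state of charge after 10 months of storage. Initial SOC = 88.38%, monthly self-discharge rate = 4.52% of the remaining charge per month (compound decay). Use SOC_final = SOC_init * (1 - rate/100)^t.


Monthly retention factor = 1 - 4.52/100 = 0.9548
Over 10 months: factor^10 = 0.62969
SOC_final = 88.38 * 0.62969 = 55.65%

55.65%


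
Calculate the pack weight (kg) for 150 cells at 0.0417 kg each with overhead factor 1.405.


Cell mass sum = 150 * 0.0417 = 6.255 kg
With overhead 1.405: m_pack = 6.255 * 1.405 = 8.788 kg

8.788 kg


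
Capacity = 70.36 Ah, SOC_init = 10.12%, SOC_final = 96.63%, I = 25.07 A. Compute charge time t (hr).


Step 1: dSOC = 96.63% - 10.12% = 86.51%
Step 2: delta_Ah = 70.36 * 86.51 / 100 = 60.868 Ah
Step 3: t = 60.868 / 25.07 = 2.428 hr

2.428 hr


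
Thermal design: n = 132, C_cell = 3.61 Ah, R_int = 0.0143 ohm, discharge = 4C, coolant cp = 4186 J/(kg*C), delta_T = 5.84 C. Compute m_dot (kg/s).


Step 1: I = 4 * 3.61 = 14.44 A
Step 2: Q_cell = I^2 * R = 14.44^2 * 0.0143 = 2.9817 W
Step 3: Q_total = 132 * 2.9817 = 393.58 W
Step 4: m_dot = Q_total / (cp * dT) = 393.58 / (4186 * 5.84) = 0.01610 kg/s

0.01610 kg/s


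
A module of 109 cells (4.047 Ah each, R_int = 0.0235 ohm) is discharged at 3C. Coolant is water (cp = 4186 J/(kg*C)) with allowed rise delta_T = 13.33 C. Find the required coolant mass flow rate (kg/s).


Step 1: I = 3 * 4.047 = 12.141 A
Step 2: Q_cell = I^2 * R = 12.141^2 * 0.0235 = 3.464 W
Step 3: Q_total = 109 * 3.464 = 377.58 W
Step 4: m_dot = Q_total / (cp * dT) = 377.58 / (4186 * 13.33) = 0.006767 kg/s

0.006767 kg/s


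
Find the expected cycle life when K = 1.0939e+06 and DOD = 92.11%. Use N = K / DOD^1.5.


Step 1: DOD^1.5 = 92.11^1.5 = 884.02
Step 2: N = 1.0939e+06 / 884.02 = 1237 cycles

1237 cycles


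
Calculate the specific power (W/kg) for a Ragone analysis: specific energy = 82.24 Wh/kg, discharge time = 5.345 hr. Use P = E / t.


Specific power = 82.24 Wh/kg / 5.345 hr = 15.39 W/kg

15.39 W/kg


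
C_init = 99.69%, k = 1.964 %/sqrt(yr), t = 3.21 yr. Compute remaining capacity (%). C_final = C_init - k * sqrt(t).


sqrt(t) = sqrt(3.21) = 1.7916
C_final = 99.69 - 1.964 * 1.7916 = 96.17%

96.17%


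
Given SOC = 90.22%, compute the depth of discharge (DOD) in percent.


Complement of SOC: DOD = 100% - 90.22% = 9.78%

9.78%


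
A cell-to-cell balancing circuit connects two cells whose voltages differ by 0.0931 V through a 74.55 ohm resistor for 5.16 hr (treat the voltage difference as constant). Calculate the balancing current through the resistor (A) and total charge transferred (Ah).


I_bal = dV / R = 0.0931 / 74.55 = 0.0012488 A
Q = I_bal * t = 0.0012488 * 5.16 = 0.006444 Ah

I=0.0012488 A, Q=0.006444 Ah


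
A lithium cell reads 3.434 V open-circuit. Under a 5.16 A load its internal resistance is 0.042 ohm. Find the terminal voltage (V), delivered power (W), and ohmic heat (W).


Step 1: V_terminal = OCV - I*R = 3.434 - 5.16 * 0.042 = 3.2173 V
Step 2: P_out = V_terminal * I = 3.2173 * 5.16 = 16.60 W
Step 3: Q = I^2 * R = 5.16^2 * 0.042 = 1.118 W

V=3.2173 V, P=16.60 W, Q=1.118 W


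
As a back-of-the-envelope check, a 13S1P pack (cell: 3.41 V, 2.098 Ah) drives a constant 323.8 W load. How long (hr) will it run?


Step 1: E_pack = Ns * V_cell * Np * C_cell = 13 * 3.41 * 1 * 2.098 = 93.004 Wh
Step 2: t = E_pack / P = 93.004 / 323.8 = 0.2872 hr

0.2872 hr


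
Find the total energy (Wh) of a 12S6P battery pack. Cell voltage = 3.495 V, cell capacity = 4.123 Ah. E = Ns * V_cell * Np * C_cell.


E = Ns * Vcell * Np * Ccell = 12 * 3.495 * 6 * 4.123 = 1038 Wh

1038 Wh


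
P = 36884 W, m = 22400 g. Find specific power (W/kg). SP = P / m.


Convert: m = 22400 g = 22.4 kg
SP = P / m = 36884 / 22.4 = 1647 W/kg

1647 W/kg


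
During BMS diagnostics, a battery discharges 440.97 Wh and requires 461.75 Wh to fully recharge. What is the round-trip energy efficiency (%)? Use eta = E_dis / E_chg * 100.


eta_e = E_dis / E_chg * 100 = 440.97 / 461.75 * 100 = 95.50%

95.50%


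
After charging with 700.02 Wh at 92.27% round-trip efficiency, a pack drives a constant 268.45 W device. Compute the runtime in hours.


Step 1: E_discharge = eta/100 * E_charge = 92.27/100 * 700.02 = 645.91 Wh
Step 2: t = E_discharge / P = 645.91 / 268.45 = 2.406 hr

2.406 hr


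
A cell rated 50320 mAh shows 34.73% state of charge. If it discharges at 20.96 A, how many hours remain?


Convert: C_total = 50320 mAh = 50.32 Ah
Step 1: remaining = SOC/100 * C_total = 34.73/100 * 50.32 = 17.476 Ah
Step 2: t = remaining / I = 17.476 / 20.96 = 0.8338 hr

0.8338 hr


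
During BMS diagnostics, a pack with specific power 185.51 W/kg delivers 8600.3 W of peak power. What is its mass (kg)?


m = P / SP = 8600.3 / 185.51 = 46.36 kg

46.36 kg


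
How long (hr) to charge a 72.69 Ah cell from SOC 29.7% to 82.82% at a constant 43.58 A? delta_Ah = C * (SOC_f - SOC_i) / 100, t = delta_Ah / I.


Step 1: dSOC = 82.82% - 29.7% = 53.12%
Step 2: delta_Ah = 72.69 * 53.12 / 100 = 38.613 Ah
Step 3: t = 38.613 / 43.58 = 0.8860 hr

0.8860 hr


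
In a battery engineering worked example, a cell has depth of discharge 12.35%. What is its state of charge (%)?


SOC = 100 - DOD = 100 - 12.35 = 87.65%

87.65%


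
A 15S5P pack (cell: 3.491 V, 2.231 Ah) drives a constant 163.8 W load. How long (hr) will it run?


Step 1: E_pack = Ns * V_cell * Np * C_cell = 15 * 3.491 * 5 * 2.231 = 584.13 Wh
Step 2: t = E_pack / P = 584.13 / 163.8 = 3.566 hr

3.566 hr


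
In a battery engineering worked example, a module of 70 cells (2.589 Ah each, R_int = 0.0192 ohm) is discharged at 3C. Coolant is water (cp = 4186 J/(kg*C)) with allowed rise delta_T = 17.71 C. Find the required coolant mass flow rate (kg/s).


Step 1: I = 3 * 2.589 = 7.767 A
Step 2: Q_cell = I^2 * R = 7.767^2 * 0.0192 = 1.1583 W
Step 3: Q_total = 70 * 1.1583 = 81.081 W
Step 4: m_dot = Q_total / (cp * dT) = 81.081 / (4186 * 17.71) = 0.001094 kg/s

0.001094 kg/s


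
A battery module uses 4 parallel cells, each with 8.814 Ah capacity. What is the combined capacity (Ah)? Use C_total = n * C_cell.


C_total = 4 * 8.814 = 35.256 Ah

35.256 Ah


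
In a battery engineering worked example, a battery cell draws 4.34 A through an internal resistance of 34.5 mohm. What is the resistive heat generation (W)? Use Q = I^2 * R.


Convert: R = 34.5 mohm = 0.0345 ohm
Q = I^2 * R = 4.34^2 * 0.0345 = 0.6498 W

0.6498 W


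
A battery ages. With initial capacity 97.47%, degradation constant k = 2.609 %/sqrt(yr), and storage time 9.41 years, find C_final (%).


Step 1: sqrt(9.41 yr) = 3.0676
Step 2: drop = 2.609 * 3.0676 = 8.0034
Step 3: C_final = 97.47 - 8.0034 = 89.47%

89.47%


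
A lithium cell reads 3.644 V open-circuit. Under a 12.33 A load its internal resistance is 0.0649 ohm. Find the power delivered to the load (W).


Step 1: V_terminal = OCV - I*R = 3.644 - 12.33 * 0.0649 = 2.8438 V
Step 2: P_out = V_terminal * I = 2.8438 * 12.33 = 35.06 W

35.06 W


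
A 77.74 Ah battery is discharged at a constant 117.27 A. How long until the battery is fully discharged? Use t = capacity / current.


Runtime = 77.74 Ah / 117.27 A = 0.6629 hr

0.6629 hr


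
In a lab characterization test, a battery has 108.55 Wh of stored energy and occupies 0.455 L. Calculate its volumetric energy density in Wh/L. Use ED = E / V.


Volumetric ED = 108.55 Wh / 0.455 L = 238.6 Wh/L

238.6 Wh/L


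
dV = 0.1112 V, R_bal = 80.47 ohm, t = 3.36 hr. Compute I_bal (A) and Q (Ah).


I_bal = dV / R = 0.1112 / 80.47 = 0.0013819 A
Q = I_bal * t = 0.0013819 * 3.36 = 0.004643 Ah

I=0.0013819 A, Q=0.004643 Ah


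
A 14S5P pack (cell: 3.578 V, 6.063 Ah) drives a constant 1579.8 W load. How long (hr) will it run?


Step 1: E_pack = Ns * V_cell * Np * C_cell = 14 * 3.578 * 5 * 6.063 = 1518.5 Wh
Step 2: t = E_pack / P = 1518.5 / 1579.8 = 0.9612 hr

0.9612 hr


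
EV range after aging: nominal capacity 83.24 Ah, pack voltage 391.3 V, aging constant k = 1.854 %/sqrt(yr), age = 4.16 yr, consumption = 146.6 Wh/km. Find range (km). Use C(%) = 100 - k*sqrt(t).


Step 1: capacity retention = 100 - 1.854 * sqrt(4.16) = 100 - 1.854 * 2.0396 = 96.219%
Step 2: C_now = 83.24 * 96.219/100 = 80.093 Ah
Step 3: E_pack = V * C_now = 391.3 * 80.093 = 31340 Wh
Step 4: range = E_pack / consumption = 31340 / 146.6 = 213.8 km

213.8 km


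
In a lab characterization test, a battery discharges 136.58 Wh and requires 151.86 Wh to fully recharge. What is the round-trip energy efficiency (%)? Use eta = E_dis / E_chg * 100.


Round-trip efficiency = 136.58/151.86 * 100% = 89.94%

89.94%


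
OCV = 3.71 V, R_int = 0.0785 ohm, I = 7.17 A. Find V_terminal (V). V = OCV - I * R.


V = OCV - I*R = 3.71 - 7.17 * 0.0785 = 3.147 V

3.147 V


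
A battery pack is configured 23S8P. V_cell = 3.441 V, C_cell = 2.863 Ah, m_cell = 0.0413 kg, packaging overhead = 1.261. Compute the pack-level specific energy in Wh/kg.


Step 1: V_pack = 23 * 3.441 = 79.143 V
Step 2: C_pack = 8 * 2.863 = 22.904 Ah
Step 3: E_pack = V_pack * C_pack = 79.143 * 22.904 = 1812.7 Wh
Step 4: m_pack = 23 * 8 * 0.0413 * 1.261 = 9.5826 kg
Step 5: ED = E_pack / m_pack = 1812.7 / 9.5826 = 189.2 Wh/kg

189.2 Wh/kg


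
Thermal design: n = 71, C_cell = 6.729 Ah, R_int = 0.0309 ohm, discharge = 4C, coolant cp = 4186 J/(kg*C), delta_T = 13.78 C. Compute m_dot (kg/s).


Step 1: I = 4 * 6.729 = 26.916 A
Step 2: Q_cell = I^2 * R = 26.916^2 * 0.0309 = 22.386 W
Step 3: Q_total = 71 * 22.386 = 1589.4 W
Step 4: m_dot = Q_total / (cp * dT) = 1589.4 / (4186 * 13.78) = 0.02755 kg/s

0.02755 kg/s


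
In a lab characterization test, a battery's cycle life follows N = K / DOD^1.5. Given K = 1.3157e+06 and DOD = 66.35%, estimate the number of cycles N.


Step 1: DOD^1.5 = 66.35^1.5 = 540.46
Step 2: N = 1.3157e+06 / 540.46 = 2434 cycles

2434 cycles


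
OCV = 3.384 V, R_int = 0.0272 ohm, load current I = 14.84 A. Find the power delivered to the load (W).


Step 1: V_terminal = OCV - I*R = 3.384 - 14.84 * 0.0272 = 2.9804 V
Step 2: P_out = V_terminal * I = 2.9804 * 14.84 = 44.23 W

44.23 W


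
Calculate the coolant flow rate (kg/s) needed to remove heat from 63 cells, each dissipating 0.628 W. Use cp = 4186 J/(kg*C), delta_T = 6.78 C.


Q_total = 63 * 0.628 = 39.564 W
m_dot = Q_total / (cp * dT) = 39.564 / (4186 * 6.78) = 0.001394 kg/s

0.001394 kg/s


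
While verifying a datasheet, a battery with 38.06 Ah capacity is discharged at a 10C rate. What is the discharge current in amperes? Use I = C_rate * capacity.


I = C_rate * capacity = 10 * 38.06 = 380.6 A

380.6 A


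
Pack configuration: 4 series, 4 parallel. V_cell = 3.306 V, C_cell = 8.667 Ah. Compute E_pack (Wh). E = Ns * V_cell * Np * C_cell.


E = Ns * Vcell * Np * Ccell = 4 * 3.306 * 4 * 8.667 = 458.4 Wh

458.4 Wh


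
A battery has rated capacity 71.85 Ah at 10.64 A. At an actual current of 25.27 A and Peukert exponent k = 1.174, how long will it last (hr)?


t_rated = C / I_rated = 71.85 / 10.64 = 6.7528 hr
(I_rated/I)^k = (0.42105)^1.174 = 0.36222
t = t_rated * (I_rated/I)^k = 6.7528 * 0.36222 = 2.446 hr

2.446 hr


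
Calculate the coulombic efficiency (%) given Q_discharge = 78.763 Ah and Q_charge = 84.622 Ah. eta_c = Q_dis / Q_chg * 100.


Coulombic efficiency = 78.763/84.622 * 100% = 93.08%

93.08%


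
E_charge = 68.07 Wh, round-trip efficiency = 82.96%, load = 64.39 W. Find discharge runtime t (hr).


Step 1: E_discharge = eta/100 * E_charge = 82.96/100 * 68.07 = 56.471 Wh
Step 2: t = E_discharge / P = 56.471 / 64.39 = 0.8770 hr

0.8770 hr


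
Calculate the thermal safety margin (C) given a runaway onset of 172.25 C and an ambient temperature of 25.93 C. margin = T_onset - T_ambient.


margin = T_onset - T_ambient = 172.25 - 25.93 = 146.32 C

146.32 C


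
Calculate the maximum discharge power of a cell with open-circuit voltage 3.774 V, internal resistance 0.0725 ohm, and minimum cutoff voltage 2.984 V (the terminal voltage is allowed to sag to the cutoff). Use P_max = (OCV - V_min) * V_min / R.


P_max = (OCV - V_min) * V_min / R = (3.774 - 2.984) * 2.984 / 0.0725 = 0.79 * 2.984 / 0.0725 = 32.52 W

32.52 W


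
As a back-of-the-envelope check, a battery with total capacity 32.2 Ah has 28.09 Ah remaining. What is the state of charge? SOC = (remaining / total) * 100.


SOC% = 28.09 / 32.2 * 100 = 87.24%

87.24%


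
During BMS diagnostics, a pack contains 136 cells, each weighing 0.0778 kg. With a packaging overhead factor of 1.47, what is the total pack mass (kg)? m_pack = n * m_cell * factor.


m_pack = n * m_cell * overhead = 136 * 0.0778 * 1.47 = 15.55 kg

15.55 kg


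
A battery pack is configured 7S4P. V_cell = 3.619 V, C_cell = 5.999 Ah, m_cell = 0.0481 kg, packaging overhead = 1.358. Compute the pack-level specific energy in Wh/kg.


Step 1: V_pack = 7 * 3.619 = 25.333 V
Step 2: C_pack = 4 * 5.999 = 23.996 Ah
Step 3: E_pack = V_pack * C_pack = 25.333 * 23.996 = 607.89 Wh
Step 4: m_pack = 7 * 4 * 0.0481 * 1.358 = 1.829 kg
Step 5: ED = E_pack / m_pack = 607.89 / 1.829 = 332.4 Wh/kg

332.4 Wh/kg


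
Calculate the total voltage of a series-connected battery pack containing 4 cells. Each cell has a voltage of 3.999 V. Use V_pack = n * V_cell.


Series voltages add: 4 * 3.999 V = 15.996 V

15.996 V


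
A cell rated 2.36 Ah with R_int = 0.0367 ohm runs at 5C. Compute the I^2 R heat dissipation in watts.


Step 1: I = C_rate * capacity = 5 * 2.36 = 11.8 A
Step 2: Q = I^2 * R = 11.8^2 * 0.0367 = 139.24 * 0.0367 = 5.110 W

5.110 W


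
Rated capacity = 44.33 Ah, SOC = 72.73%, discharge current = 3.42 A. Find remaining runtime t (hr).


Step 1: remaining = SOC/100 * C_total = 72.73/100 * 44.33 = 32.241 Ah
Step 2: t = remaining / I = 32.241 / 3.42 = 9.427 hr

9.427 hr


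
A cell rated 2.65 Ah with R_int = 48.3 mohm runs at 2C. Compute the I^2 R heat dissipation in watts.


Convert: R = 48.3 mohm = 0.0483 ohm
Step 1: I = C_rate * capacity = 2 * 2.65 = 5.3 A
Step 2: Q = I^2 * R = 5.3^2 * 0.0483 = 28.09 * 0.0483 = 1.357 W

1.357 W


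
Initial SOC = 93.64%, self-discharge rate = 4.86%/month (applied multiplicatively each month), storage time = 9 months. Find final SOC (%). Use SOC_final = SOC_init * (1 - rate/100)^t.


Monthly retention factor = 1 - 4.86/100 = 0.9514
Over 9 months: factor^9 = 0.63866
SOC_final = 93.64 * 0.63866 = 59.80%

59.80%


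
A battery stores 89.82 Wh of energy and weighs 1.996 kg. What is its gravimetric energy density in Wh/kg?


ED = E / m = 89.82 / 1.996 = 45.00 Wh/kg

45.00 Wh/kg


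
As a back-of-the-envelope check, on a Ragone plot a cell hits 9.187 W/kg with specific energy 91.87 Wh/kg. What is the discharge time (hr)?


t = E / P = 91.87 / 9.187 = 10.00 hr

10.00 hr


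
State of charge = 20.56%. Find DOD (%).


Complement of SOC: DOD = 100% - 20.56% = 79.44%

79.44%


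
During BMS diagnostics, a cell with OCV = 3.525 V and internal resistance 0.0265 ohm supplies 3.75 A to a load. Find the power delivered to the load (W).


Step 1: V_terminal = OCV - I*R = 3.525 - 3.75 * 0.0265 = 3.4256 V
Step 2: P_out = V_terminal * I = 3.4256 * 3.75 = 12.85 W

12.85 W


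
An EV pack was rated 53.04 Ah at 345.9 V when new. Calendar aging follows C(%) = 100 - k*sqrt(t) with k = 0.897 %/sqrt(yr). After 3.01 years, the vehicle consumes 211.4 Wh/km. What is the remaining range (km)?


Step 1: capacity retention = 100 - 0.897 * sqrt(3.01) = 100 - 0.897 * 1.7349 = 98.444%
Step 2: C_now = 53.04 * 98.444/100 = 52.215 Ah
Step 3: E_pack = V * C_now = 345.9 * 52.215 = 18061 Wh
Step 4: range = E_pack / consumption = 18061 / 211.4 = 85.44 km

85.44 km


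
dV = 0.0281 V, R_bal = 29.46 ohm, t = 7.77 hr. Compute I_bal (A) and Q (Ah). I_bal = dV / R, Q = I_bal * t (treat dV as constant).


I_bal = dV / R = 0.0281 / 29.46 = 9.5384e-04 A
Q = I_bal * t = 9.5384e-04 * 7.77 = 0.007411 Ah

I=9.5384e-04 A, Q=0.007411 Ah


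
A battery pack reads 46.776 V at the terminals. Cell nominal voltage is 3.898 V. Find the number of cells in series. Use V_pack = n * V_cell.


n = V_pack / V_cell = 46.776 / 3.898 = 12

12


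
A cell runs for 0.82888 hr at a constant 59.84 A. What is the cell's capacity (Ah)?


C = I * t = 59.84 * 0.82888 = 49.60 Ah

49.60 Ah


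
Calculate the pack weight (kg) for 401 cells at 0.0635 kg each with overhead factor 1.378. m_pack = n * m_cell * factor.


Cell mass sum = 401 * 0.0635 = 25.464 kg
With overhead 1.378: m_pack = 25.464 * 1.378 = 35.09 kg

35.09 kg


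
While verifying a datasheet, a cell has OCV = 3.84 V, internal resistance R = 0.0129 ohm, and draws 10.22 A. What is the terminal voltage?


V = OCV - I*R = 3.84 - 10.22 * 0.0129 = 3.708 V

3.708 V


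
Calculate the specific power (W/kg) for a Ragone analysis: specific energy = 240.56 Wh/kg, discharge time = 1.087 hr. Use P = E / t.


P_specific = E / t = 240.56 / 1.087 = 221.3 W/kg

221.3 W/kg


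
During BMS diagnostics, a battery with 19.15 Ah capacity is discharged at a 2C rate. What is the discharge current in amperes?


At 2C: I = 2 * 19.15 Ah = 38.3 A

38.3 A


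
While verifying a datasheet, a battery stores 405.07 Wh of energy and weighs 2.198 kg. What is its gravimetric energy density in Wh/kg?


Specific energy = 405.07 Wh / 2.198 kg = 184.3 Wh/kg

184.3 Wh/kg


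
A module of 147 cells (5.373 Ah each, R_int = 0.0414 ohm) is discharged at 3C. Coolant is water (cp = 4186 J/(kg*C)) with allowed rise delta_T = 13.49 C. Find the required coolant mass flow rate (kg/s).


Step 1: I = 3 * 5.373 = 16.119 A
Step 2: Q_cell = I^2 * R = 16.119^2 * 0.0414 = 10.757 W
Step 3: Q_total = 147 * 10.757 = 1581.3 W
Step 4: m_dot = Q_total / (cp * dT) = 1581.3 / (4186 * 13.49) = 0.02800 kg/s

0.02800 kg/s


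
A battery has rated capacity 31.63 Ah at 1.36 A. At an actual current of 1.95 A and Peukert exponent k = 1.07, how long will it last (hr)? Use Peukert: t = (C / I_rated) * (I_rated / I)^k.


Step 1: t_rated = C / I_rated = 31.63 / 1.36 = 23.257 hr
Step 2: ratio = 1.36 / 1.95 = 0.69744
Step 3: ratio^k = 0.69744^1.07 = 0.68007
Step 4: t = t_rated * ratio^k = 23.257 * 0.68007 = 15.82 hr

15.82 hr


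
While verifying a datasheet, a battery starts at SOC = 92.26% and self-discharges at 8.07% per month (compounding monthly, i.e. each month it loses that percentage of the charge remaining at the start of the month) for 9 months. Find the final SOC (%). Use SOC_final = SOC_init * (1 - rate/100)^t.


Monthly retention factor = 1 - 8.07/100 = 0.9193
Over 9 months: factor^9 = 0.46894
SOC_final = 92.26 * 0.46894 = 43.26%

43.26%


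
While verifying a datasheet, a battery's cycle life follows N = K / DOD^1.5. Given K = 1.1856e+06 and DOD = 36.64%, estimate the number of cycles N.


DOD^1.5 = 221.79
N = K / DOD^1.5 = 1.1856e+06 / 221.79 = 5346

5346 cycles


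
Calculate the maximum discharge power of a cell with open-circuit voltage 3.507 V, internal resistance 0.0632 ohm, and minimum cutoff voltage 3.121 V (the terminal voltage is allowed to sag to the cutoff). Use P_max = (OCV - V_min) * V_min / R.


P_max = (OCV - V_min) * V_min / R = (3.507 - 3.121) * 3.121 / 0.0632 = 0.386 * 3.121 / 0.0632 = 19.06 W

19.06 W


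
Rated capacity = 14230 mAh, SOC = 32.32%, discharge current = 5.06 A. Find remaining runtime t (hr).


Convert: C_total = 14230 mAh = 14.23 Ah
Step 1: remaining = SOC/100 * C_total = 32.32/100 * 14.23 = 4.5991 Ah
Step 2: t = remaining / I = 4.5991 / 5.06 = 0.9089 hr

0.9089 hr


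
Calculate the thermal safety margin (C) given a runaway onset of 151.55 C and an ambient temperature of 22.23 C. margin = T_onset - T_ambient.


margin = T_onset - T_ambient = 151.55 - 22.23 = 129.32 C

129.32 C


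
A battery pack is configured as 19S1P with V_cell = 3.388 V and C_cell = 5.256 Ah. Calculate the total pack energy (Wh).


V_pack = 19 * 3.388 = 64.372 V
C_pack = 1 * 5.256 = 5.256 Ah
E = V_pack * C_pack = 64.372 * 5.256 = 338.3 Wh

338.3 Wh


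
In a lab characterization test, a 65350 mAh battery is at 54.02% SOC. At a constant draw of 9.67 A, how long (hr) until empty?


Convert: C_total = 65350 mAh = 65.35 Ah
Step 1: remaining = SOC/100 * C_total = 54.02/100 * 65.35 = 35.302 Ah
Step 2: t = remaining / I = 35.302 / 9.67 = 3.651 hr

3.651 hr


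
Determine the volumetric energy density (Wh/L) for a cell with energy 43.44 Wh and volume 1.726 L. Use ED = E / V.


Volumetric ED = 43.44 Wh / 1.726 L = 25.17 Wh/L

25.17 Wh/L


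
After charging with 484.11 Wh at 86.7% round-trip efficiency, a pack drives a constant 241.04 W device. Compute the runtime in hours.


Step 1: E_discharge = eta/100 * E_charge = 86.7/100 * 484.11 = 419.72 Wh
Step 2: t = E_discharge / P = 419.72 / 241.04 = 1.741 hr

1.741 hr


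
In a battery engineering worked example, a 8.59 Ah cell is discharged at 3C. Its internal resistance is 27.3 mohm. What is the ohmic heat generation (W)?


Convert: R = 27.3 mohm = 0.0273 ohm
Step 1: I = C_rate * capacity = 3 * 8.59 = 25.77 A
Step 2: Q = I^2 * R = 25.77^2 * 0.0273 = 664.09 * 0.0273 = 18.13 W

18.13 W


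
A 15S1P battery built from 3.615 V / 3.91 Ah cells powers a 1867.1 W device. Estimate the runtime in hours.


Step 1: E_pack = Ns * V_cell * Np * C_cell = 15 * 3.615 * 1 * 3.91 = 212.02 Wh
Step 2: t = E_pack / P = 212.02 / 1867.1 = 0.1136 hr

0.1136 hr


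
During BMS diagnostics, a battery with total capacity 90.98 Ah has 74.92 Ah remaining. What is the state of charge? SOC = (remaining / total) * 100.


SOC% = 74.92 / 90.98 * 100 = 82.35%

82.35%


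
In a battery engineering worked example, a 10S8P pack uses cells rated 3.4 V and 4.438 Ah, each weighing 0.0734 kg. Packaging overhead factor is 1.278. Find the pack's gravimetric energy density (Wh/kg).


Step 1: V_pack = 10 * 3.4 = 34 V
Step 2: C_pack = 8 * 4.438 = 35.504 Ah
Step 3: E_pack = V_pack * C_pack = 34 * 35.504 = 1207.1 Wh
Step 4: m_pack = 10 * 8 * 0.0734 * 1.278 = 7.5044 kg
Step 5: ED = E_pack / m_pack = 1207.1 / 7.5044 = 160.9 Wh/kg

160.9 Wh/kg


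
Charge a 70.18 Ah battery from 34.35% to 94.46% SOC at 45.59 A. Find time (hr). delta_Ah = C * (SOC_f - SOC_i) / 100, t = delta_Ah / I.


delta_Ah = 70.18 * (94.46 - 34.35) / 100 = 42.185 Ah
t = delta_Ah / I = 42.185 / 45.59 = 0.9253 hr

0.9253 hr


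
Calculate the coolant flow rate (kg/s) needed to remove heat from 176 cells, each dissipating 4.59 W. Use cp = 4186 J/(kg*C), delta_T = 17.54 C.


Q_total = 176 * 4.59 = 807.84 W
m_dot = Q_total / (cp * dT) = 807.84 / (4186 * 17.54) = 0.01100 kg/s

0.01100 kg/s


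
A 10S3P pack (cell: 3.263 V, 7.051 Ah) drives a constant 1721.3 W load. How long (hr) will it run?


Step 1: E_pack = Ns * V_cell * Np * C_cell = 10 * 3.263 * 3 * 7.051 = 690.22 Wh
Step 2: t = E_pack / P = 690.22 / 1721.3 = 0.4010 hr

0.4010 hr


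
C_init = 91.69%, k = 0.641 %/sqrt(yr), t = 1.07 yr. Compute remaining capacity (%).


sqrt(t) = sqrt(1.07) = 1.0344
C_final = 91.69 - 0.641 * 1.0344 = 91.03%

91.03%


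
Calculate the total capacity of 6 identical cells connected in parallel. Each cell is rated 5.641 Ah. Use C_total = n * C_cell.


Parallel capacities add: 6 * 5.641 Ah = 33.846 Ah

33.846 Ah


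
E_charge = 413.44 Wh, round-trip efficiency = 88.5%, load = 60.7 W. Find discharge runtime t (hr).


Step 1: E_discharge = eta/100 * E_charge = 88.5/100 * 413.44 = 365.89 Wh
Step 2: t = E_discharge / P = 365.89 / 60.7 = 6.028 hr

6.028 hr


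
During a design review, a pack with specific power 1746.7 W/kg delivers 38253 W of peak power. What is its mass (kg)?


m = P / SP = 38253 / 1746.7 = 21.90 kg

21.90 kg


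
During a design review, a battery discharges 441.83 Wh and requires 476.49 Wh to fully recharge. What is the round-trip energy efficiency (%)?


eta_e = E_dis / E_chg * 100 = 441.83 / 476.49 * 100 = 92.73%

92.73%


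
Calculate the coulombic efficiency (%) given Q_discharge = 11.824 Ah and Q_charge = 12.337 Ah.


eta_c = Q_dis / Q_chg * 100 = 11.824 / 12.337 * 100 = 95.84%

95.84%


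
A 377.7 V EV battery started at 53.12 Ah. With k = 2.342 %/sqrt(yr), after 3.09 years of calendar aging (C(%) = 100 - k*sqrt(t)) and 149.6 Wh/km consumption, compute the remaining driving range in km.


Step 1: capacity retention = 100 - 2.342 * sqrt(3.09) = 100 - 2.342 * 1.7578 = 95.883%
Step 2: C_now = 53.12 * 95.883/100 = 50.933 Ah
Step 3: E_pack = V * C_now = 377.7 * 50.933 = 19237 Wh
Step 4: range = E_pack / consumption = 19237 / 149.6 = 128.6 km

128.6 km


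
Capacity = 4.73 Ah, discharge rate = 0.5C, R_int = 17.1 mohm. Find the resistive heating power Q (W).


Convert: R = 17.1 mohm = 0.0171 ohm
Step 1: I = C_rate * capacity = 0.5 * 4.73 = 2.365 A
Step 2: Q = I^2 * R = 2.365^2 * 0.0171 = 5.5932 * 0.0171 = 0.09564 W

0.09564 W


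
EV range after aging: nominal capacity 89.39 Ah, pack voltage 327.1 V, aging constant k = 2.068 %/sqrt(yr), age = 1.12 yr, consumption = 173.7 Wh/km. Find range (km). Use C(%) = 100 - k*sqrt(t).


Step 1: capacity retention = 100 - 2.068 * sqrt(1.12) = 100 - 2.068 * 1.0583 = 97.811%
Step 2: C_now = 89.39 * 97.811/100 = 87.433 Ah
Step 3: E_pack = V * C_now = 327.1 * 87.433 = 28599 Wh
Step 4: range = E_pack / consumption = 28599 / 173.7 = 164.6 km

164.6 km


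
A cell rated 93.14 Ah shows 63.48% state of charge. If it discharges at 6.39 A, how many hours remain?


Step 1: remaining = SOC/100 * C_total = 63.48/100 * 93.14 = 59.125 Ah
Step 2: t = remaining / I = 59.125 / 6.39 = 9.253 hr

9.253 hr


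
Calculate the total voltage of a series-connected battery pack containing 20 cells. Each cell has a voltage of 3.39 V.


Series voltages add: 20 * 3.39 V = 67.8 V

67.8 V


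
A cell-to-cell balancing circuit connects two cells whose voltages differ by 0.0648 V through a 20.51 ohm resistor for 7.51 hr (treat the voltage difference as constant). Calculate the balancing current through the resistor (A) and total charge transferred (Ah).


I_bal = dV / R = 0.0648 / 20.51 = 0.0031594 A
Q = I_bal * t = 0.0031594 * 7.51 = 0.02373 Ah

I=0.0031594 A, Q=0.02373 Ah


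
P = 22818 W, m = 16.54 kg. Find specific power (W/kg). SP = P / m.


SP = P / m = 22818 / 16.54 = 1380 W/kg

1380 W/kg


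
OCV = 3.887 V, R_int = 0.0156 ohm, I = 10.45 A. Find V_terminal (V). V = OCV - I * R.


IR drop = 10.45 * 0.0156 = 0.16302 V
V = 3.887 - 0.16302 = 3.724 V

3.724 V


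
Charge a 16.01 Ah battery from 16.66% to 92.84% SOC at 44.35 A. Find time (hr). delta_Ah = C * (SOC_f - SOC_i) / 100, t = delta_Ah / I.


Step 1: dSOC = 92.84% - 16.66% = 76.18%
Step 2: delta_Ah = 16.01 * 76.18 / 100 = 12.196 Ah
Step 3: t = 12.196 / 44.35 = 0.2750 hr

0.2750 hr


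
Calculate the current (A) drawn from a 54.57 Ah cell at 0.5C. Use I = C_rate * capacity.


At 0.5C: I = 0.5 * 54.57 Ah = 27.285 A

27.285 A


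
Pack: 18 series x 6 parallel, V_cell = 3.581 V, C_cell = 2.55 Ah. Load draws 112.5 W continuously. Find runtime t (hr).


Step 1: E_pack = Ns * V_cell * Np * C_cell = 18 * 3.581 * 6 * 2.55 = 986.21 Wh
Step 2: t = E_pack / P = 986.21 / 112.5 = 8.766 hr

8.766 hr


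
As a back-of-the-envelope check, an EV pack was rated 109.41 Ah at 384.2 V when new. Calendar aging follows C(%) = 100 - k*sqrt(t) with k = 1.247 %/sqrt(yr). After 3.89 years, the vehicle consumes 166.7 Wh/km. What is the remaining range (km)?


Step 1: capacity retention = 100 - 1.247 * sqrt(3.89) = 100 - 1.247 * 1.9723 = 97.541%
Step 2: C_now = 109.41 * 97.541/100 = 106.72 Ah
Step 3: E_pack = V * C_now = 384.2 * 106.72 = 41002 Wh
Step 4: range = E_pack / consumption = 41002 / 166.7 = 246.0 km

246.0 km


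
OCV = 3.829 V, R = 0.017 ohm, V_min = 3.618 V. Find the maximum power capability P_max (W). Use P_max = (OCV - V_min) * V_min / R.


P_max = (OCV - V_min) * V_min / R = (3.829 - 3.618) * 3.618 / 0.017 = 0.211 * 3.618 / 0.017 = 44.91 W

44.91 W


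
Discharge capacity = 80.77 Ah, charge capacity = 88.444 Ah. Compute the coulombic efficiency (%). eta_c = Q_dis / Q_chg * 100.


Coulombic efficiency = 80.77/88.444 * 100% = 91.32%

91.32%


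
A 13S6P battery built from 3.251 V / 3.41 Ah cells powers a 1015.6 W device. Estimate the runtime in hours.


Step 1: E_pack = Ns * V_cell * Np * C_cell = 13 * 3.251 * 6 * 3.41 = 864.7 Wh
Step 2: t = E_pack / P = 864.7 / 1015.6 = 0.8514 hr

0.8514 hr


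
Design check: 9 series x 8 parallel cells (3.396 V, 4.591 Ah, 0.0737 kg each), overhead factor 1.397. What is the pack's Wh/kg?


Step 1: V_pack = 9 * 3.396 = 30.564 V
Step 2: C_pack = 8 * 4.591 = 36.728 Ah
Step 3: E_pack = V_pack * C_pack = 30.564 * 36.728 = 1122.6 Wh
Step 4: m_pack = 9 * 8 * 0.0737 * 1.397 = 7.413 kg
Step 5: ED = E_pack / m_pack = 1122.6 / 7.413 = 151.4 Wh/kg

151.4 Wh/kg


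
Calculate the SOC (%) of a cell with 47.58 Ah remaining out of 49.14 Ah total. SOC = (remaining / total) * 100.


SOC = (remaining / total) * 100 = (47.58 / 49.14) * 100 = 96.83%

96.83%


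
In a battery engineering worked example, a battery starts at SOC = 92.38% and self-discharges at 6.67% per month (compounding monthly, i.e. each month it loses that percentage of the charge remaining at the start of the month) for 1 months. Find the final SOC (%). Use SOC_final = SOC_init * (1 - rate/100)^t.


Monthly retention factor = 1 - 6.67/100 = 0.9333
Over 1 months: factor^1 = 0.9333
SOC_final = 92.38 * 0.9333 = 86.22%

86.22%


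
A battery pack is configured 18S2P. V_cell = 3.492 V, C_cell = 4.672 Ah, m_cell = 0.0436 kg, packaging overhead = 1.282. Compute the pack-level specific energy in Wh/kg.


Step 1: V_pack = 18 * 3.492 = 62.856 V
Step 2: C_pack = 2 * 4.672 = 9.344 Ah
Step 3: E_pack = V_pack * C_pack = 62.856 * 9.344 = 587.33 Wh
Step 4: m_pack = 18 * 2 * 0.0436 * 1.282 = 2.0122 kg
Step 5: ED = E_pack / m_pack = 587.33 / 2.0122 = 291.9 Wh/kg

291.9 Wh/kg


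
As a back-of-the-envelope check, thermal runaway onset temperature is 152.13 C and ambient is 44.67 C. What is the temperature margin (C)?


margin = T_onset - T_ambient = 152.13 - 44.67 = 107.46 C

107.46 C


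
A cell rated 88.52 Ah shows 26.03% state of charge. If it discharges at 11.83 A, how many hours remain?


Step 1: remaining = SOC/100 * C_total = 26.03/100 * 88.52 = 23.042 Ah
Step 2: t = remaining / I = 23.042 / 11.83 = 1.948 hr

1.948 hr


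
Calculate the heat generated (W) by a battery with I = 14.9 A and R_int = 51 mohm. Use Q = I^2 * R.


Convert: R = 51 mohm = 0.051 ohm
Q = I^2 * R = 14.9^2 * 0.051 = 11.32 W

11.32 W


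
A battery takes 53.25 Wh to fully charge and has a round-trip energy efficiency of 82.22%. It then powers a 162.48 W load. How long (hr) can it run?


Step 1: E_discharge = eta/100 * E_charge = 82.22/100 * 53.25 = 43.782 Wh
Step 2: t = E_discharge / P = 43.782 / 162.48 = 0.2695 hr

0.2695 hr


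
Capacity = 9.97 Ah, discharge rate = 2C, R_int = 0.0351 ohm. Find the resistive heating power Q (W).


Step 1: I = C_rate * capacity = 2 * 9.97 = 19.94 A
Step 2: Q = I^2 * R = 19.94^2 * 0.0351 = 397.6 * 0.0351 = 13.96 W

13.96 W


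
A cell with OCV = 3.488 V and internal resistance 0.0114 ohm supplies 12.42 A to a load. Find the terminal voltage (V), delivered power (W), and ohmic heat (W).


Step 1: V_terminal = OCV - I*R = 3.488 - 12.42 * 0.0114 = 3.3464 V
Step 2: P_out = V_terminal * I = 3.3464 * 12.42 = 41.56 W
Step 3: Q = I^2 * R = 12.42^2 * 0.0114 = 1.759 W

V=3.3464 V, P=41.56 W, Q=1.759 W


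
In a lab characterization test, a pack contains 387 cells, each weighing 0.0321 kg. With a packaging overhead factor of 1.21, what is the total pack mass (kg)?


Cell mass sum = 387 * 0.0321 = 12.423 kg
With overhead 1.21: m_pack = 12.423 * 1.21 = 15.03 kg

15.03 kg


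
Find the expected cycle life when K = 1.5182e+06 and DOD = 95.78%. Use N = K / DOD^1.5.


Step 1: DOD^1.5 = 95.78^1.5 = 937.37
Step 2: N = 1.5182e+06 / 937.37 = 1620 cycles

1620 cycles


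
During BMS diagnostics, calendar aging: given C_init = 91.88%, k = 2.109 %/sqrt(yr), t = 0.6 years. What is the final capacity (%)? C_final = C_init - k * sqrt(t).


sqrt(t) = sqrt(0.6) = 0.7746
C_final = 91.88 - 2.109 * 0.7746 = 90.25%

90.25%


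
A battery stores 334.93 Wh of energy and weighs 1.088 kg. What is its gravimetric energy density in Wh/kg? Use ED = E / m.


ED = E / m = 334.93 / 1.088 = 307.8 Wh/kg

307.8 Wh/kg


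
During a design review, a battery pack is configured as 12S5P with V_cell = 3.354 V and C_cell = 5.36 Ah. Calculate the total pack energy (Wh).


E = Ns * Vcell * Np * Ccell = 12 * 3.354 * 5 * 5.36 = 1079 Wh

1079 Wh


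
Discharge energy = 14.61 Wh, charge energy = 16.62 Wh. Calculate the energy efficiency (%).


eta_e = E_dis / E_chg * 100 = 14.61 / 16.62 * 100 = 87.91%

87.91%


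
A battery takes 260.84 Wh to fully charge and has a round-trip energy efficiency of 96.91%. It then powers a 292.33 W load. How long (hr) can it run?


Step 1: E_discharge = eta/100 * E_charge = 96.91/100 * 260.84 = 252.78 Wh
Step 2: t = E_discharge / P = 252.78 / 292.33 = 0.8647 hr

0.8647 hr


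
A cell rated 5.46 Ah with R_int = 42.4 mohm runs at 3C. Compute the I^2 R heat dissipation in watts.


Convert: R = 42.4 mohm = 0.0424 ohm
Step 1: I = C_rate * capacity = 3 * 5.46 = 16.38 A
Step 2: Q = I^2 * R = 16.38^2 * 0.0424 = 268.3 * 0.0424 = 11.38 W

11.38 W


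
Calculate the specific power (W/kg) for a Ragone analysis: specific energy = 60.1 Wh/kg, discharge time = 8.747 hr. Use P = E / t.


P_specific = E / t = 60.1 / 8.747 = 6.871 W/kg

6.871 W/kg


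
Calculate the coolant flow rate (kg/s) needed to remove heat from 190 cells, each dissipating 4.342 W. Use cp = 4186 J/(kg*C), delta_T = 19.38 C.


Q_total = 190 * 4.342 = 824.98 W
m_dot = Q_total / (cp * dT) = 824.98 / (4186 * 19.38) = 0.01017 kg/s

0.01017 kg/s


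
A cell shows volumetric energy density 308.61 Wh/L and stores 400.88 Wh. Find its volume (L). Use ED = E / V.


V = E / ED = 400.88 / 308.61 = 1.299 L

1.299 L


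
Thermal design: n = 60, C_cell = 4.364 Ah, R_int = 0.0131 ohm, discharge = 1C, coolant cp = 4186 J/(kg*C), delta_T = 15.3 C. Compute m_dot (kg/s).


Step 1: I = 1 * 4.364 = 4.364 A
Step 2: Q_cell = I^2 * R = 4.364^2 * 0.0131 = 0.24948 W
Step 3: Q_total = 60 * 0.24948 = 14.969 W
Step 4: m_dot = Q_total / (cp * dT) = 14.969 / (4186 * 15.3) = 2.337e-04 kg/s

2.337e-04 kg/s


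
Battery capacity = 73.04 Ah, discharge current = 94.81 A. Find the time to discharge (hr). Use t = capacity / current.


Runtime = 73.04 Ah / 94.81 A = 0.7704 hr

0.7704 hr


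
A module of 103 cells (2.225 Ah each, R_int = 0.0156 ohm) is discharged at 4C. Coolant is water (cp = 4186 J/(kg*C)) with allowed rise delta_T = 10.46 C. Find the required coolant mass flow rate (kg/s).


Step 1: I = 4 * 2.225 = 8.9 A
Step 2: Q_cell = I^2 * R = 8.9^2 * 0.0156 = 1.2357 W
Step 3: Q_total = 103 * 1.2357 = 127.28 W
Step 4: m_dot = Q_total / (cp * dT) = 127.28 / (4186 * 10.46) = 0.002907 kg/s

0.002907 kg/s


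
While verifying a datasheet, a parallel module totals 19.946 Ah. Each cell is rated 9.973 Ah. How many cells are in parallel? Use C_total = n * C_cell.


n = C_total / C_cell = 19.946 / 9.973 = 2

2


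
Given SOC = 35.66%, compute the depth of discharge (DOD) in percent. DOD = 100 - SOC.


DOD = 100 - SOC = 100 - 35.66 = 64.34%

64.34%


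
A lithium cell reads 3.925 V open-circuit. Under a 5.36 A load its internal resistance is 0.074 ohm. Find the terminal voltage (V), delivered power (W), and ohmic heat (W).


Step 1: V_terminal = OCV - I*R = 3.925 - 5.36 * 0.074 = 3.5284 V
Step 2: P_out = V_terminal * I = 3.5284 * 5.36 = 18.91 W
Step 3: Q = I^2 * R = 5.36^2 * 0.074 = 2.126 W

V=3.5284 V, P=18.91 W, Q=2.126 W
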